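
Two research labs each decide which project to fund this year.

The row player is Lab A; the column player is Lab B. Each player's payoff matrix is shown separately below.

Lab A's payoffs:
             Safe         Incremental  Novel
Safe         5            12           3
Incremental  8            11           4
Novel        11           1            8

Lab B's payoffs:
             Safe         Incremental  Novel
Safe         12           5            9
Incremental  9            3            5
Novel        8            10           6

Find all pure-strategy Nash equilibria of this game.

Lab A against Safe: payoffs 5, 8, 11 → best response Novel.
Lab A against Incremental: payoffs 12, 11, 1 → best response Safe.
Lab A against Novel: payoffs 3, 4, 8 → best response Novel.
Lab B against Safe: payoffs 12, 5, 9 → best response Safe.
Lab B against Incremental: payoffs 9, 3, 5 → best response Safe.
Lab B against Novel: payoffs 8, 10, 6 → best response Incremental.
No profile is a mutual best response for all players.

This game has no pure Nash equilibrium.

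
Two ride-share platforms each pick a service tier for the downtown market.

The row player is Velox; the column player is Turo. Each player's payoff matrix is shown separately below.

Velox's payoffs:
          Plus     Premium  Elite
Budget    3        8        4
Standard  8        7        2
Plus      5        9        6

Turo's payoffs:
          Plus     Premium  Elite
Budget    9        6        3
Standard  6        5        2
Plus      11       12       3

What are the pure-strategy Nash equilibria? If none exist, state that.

Mark each player's best response to every combination of opponents' strategies; a profile where every player is best-responding is a pure Nash equilibrium.
Velox against Plus: payoffs 3, 8, 5 → best response Standard.
Velox against Premium: payoffs 8, 7, 9 → best response Plus.
Velox against Elite: payoffs 4, 2, 6 → best response Plus.
Turo against Budget: payoffs 9, 6, 3 → best response Plus.
Turo against Standard: payoffs 6, 5, 2 → best response Plus.
Turo against Plus: payoffs 11, 12, 3 → best response Premium.
Mutual best responses: (Standard, Plus); (Plus, Premium).

The pure Nash equilibria are (Standard, Plus); (Plus, Premium).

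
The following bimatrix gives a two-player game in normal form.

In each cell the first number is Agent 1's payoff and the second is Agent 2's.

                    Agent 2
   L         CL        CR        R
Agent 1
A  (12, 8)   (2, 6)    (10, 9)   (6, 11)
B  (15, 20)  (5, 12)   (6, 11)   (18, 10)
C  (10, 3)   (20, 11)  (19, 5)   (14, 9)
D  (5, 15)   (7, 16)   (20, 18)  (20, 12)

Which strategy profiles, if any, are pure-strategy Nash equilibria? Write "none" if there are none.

Agent 1 against L: payoffs 12, 15, 10, 5 → best response B.
Agent 1 against CL: payoffs 2, 5, 20, 7 → best response C.
Agent 1 against CR: payoffs 10, 6, 19, 20 → best response D.
Agent 1 against R: payoffs 6, 18, 14, 20 → best response D.
Agent 2 against A: payoffs 8, 6, 9, 11 → best response R.
Agent 2 against B: payoffs 20, 12, 11, 10 → best response L.
Agent 2 against C: payoffs 3, 11, 5, 9 → best response CL.
Agent 2 against D: payoffs 15, 16, 18, 12 → best response CR.
Mutual best responses: (B, L); (C, CL); (D, CR).

Pure-strategy Nash equilibria: (B, L), (C, CL), (D, CR)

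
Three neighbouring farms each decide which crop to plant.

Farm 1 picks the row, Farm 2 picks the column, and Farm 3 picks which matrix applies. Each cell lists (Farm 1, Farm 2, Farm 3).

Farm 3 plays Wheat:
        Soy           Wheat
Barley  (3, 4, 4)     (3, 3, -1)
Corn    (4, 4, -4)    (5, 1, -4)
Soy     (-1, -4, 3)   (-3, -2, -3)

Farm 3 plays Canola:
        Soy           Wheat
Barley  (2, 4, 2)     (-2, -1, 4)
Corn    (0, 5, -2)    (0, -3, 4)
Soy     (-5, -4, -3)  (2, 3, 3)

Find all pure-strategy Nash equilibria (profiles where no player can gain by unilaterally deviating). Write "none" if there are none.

Check each profile: it is a Nash equilibrium iff no player can strictly gain by switching unilaterally.
(Barley, Soy, Wheat): Farm 1 can switch to Corn (3 → 4). Not NE.
(Barley, Soy, Canola): Farm 3 can switch to Wheat (2 → 4). Not NE.
(Barley, Wheat, Wheat): Farm 1 can switch to Corn (3 → 5). Not NE.
(Barley, Wheat, Canola): Farm 1 can switch to Corn (-2 → 0). Not NE.
(Corn, Soy, Wheat): Farm 3 can switch to Canola (-4 → -2). Not NE.
(Corn, Soy, Canola): Farm 1 can switch to Barley (0 → 2). Not NE.
(Corn, Wheat, Wheat): Farm 2 can switch to Soy (1 → 4). Not NE.
(Corn, Wheat, Canola): Farm 1 can switch to Soy (0 → 2). Not NE.
(Soy, Soy, Wheat): Farm 1 can switch to Barley (-1 → 3). Not NE.
(Soy, Soy, Canola): Farm 1 can switch to Barley (-5 → 2). Not NE.
(Soy, Wheat, Canola): Farm 1 gets 2, best alternative 0; Farm 2 gets 3, best alternative -4; Farm 3 gets 3, best alternative -3. No profitable deviation — NE.
(The remaining 1 profile has a profitable deviation by the same check.)

Pure NE: (Soy, Wheat, Canola)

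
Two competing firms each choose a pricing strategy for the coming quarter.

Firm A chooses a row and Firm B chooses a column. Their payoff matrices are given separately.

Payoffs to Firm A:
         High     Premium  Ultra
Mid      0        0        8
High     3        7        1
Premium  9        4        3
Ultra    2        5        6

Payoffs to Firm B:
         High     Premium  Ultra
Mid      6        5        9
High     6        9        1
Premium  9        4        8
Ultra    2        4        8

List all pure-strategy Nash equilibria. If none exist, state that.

For each strategy profile, look for a profitable unilateral deviation.
(Mid, High): Firm A can switch to High (0 → 3). Not NE.
(Mid, Premium): Firm A can switch to High (0 → 7). Not NE.
(Mid, Ultra): Firm A gets 8, best alternative 6; Firm B gets 9, best alternative 6. No profitable deviation — NE.
(High, High): Firm A can switch to Premium (3 → 9). Not NE.
(High, Premium): Firm A gets 7, best alternative 5; Firm B gets 9, best alternative 6. No profitable deviation — NE.
(High, Ultra): Firm A can switch to Mid (1 → 8). Not NE.
(Premium, High): Firm A gets 9, best alternative 3; Firm B gets 9, best alternative 8. No profitable deviation — NE.
(Premium, Premium): Firm A can switch to High (4 → 7). Not NE.
(Premium, Ultra): Firm A can switch to Mid (3 → 8). Not NE.
(The remaining 3 profiles each have a profitable deviation by the same check.)

Pure-strategy Nash equilibria: (Mid, Ultra) and (High, Premium) and (Premium, High)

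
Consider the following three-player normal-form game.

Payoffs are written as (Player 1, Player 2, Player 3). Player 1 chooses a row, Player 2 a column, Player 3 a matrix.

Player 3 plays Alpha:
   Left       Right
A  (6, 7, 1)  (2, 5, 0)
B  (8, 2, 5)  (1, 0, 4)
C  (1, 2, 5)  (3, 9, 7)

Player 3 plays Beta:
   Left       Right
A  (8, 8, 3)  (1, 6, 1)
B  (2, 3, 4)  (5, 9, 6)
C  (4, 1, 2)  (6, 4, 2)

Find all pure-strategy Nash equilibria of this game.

Player 1 against (Left, Alpha): payoffs 6, 8, 1 → best response B.
Player 1 against (Left, Beta): payoffs 8, 2, 4 → best response A.
Player 1 against (Right, Alpha): payoffs 2, 1, 3 → best response C.
Player 1 against (Right, Beta): payoffs 1, 5, 6 → best response C.
Player 2 against (A, Alpha): payoffs 7, 5 → best response Left.
Player 2 against (A, Beta): payoffs 8, 6 → best response Left.
Player 2 against (B, Alpha): payoffs 2, 0 → best response Left.
Player 2 against (B, Beta): payoffs 3, 9 → best response Right.
Player 2 against (C, Alpha): payoffs 2, 9 → best response Right.
Player 2 against (C, Beta): payoffs 1, 4 → best response Right.
Player 3 against (A, Left): payoffs 1, 3 → best response Beta.
Player 3 against (A, Right): payoffs 0, 1 → best response Beta.
Player 3 against (B, Left): payoffs 5, 4 → best response Alpha.
Player 3 against (B, Right): payoffs 4, 6 → best response Beta.
Player 3 against (C, Left): payoffs 5, 2 → best response Alpha.
Player 3 against (C, Right): payoffs 7, 2 → best response Alpha.
Mutual best responses: (A, Left, Beta); (B, Left, Alpha); (C, Right, Alpha).

The pure Nash equilibria are (A, Left, Beta), (B, Left, Alpha), (C, Right, Alpha).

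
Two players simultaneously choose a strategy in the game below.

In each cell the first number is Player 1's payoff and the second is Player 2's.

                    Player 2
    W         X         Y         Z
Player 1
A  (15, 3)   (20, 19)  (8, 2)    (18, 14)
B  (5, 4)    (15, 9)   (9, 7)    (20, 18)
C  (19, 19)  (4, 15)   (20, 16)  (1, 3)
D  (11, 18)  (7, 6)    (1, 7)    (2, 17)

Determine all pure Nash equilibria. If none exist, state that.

The pure Nash equilibria are (A, X) and (B, Z) and (C, W).

Player 1 against W: payoffs 15, 5, 19, 11 → best response C.
Player 1 against X: payoffs 20, 15, 4, 7 → best response A.
Player 1 against Y: payoffs 8, 9, 20, 1 → best response C.
Player 1 against Z: payoffs 18, 20, 1, 2 → best response B.
Player 2 against A: payoffs 3, 19, 2, 14 → best response X.
Player 2 against B: payoffs 4, 9, 7, 18 → best response Z.
Player 2 against C: payoffs 19, 15, 16, 3 → best response W.
Player 2 against D: payoffs 18, 6, 7, 17 → best response W.
Mutual best responses: (A, X); (B, Z); (C, W).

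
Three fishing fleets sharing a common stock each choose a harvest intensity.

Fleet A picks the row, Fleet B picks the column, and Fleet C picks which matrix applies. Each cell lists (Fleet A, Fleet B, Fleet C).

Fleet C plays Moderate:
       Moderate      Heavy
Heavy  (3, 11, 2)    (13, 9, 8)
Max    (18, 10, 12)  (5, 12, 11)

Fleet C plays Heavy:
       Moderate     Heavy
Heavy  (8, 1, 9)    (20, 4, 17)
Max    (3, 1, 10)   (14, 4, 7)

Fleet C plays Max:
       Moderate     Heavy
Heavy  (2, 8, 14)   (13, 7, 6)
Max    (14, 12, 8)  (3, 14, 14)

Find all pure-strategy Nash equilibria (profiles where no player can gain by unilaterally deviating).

Pure NE: (Heavy, Heavy, Heavy)

Fleet A against (Moderate, Moderate): payoffs 3, 18 → best response Max.
Fleet A against (Moderate, Heavy): payoffs 8, 3 → best response Heavy.
Fleet A against (Moderate, Max): payoffs 2, 14 → best response Max.
Fleet A against (Heavy, Moderate): payoffs 13, 5 → best response Heavy.
Fleet A against (Heavy, Heavy): payoffs 20, 14 → best response Heavy.
Fleet A against (Heavy, Max): payoffs 13, 3 → best response Heavy.
Fleet B against (Heavy, Moderate): payoffs 11, 9 → best response Moderate.
Fleet B against (Heavy, Heavy): payoffs 1, 4 → best response Heavy.
Fleet B against (Heavy, Max): payoffs 8, 7 → best response Moderate.
Fleet B against (Max, Moderate): payoffs 10, 12 → best response Heavy.
Fleet B against (Max, Heavy): payoffs 1, 4 → best response Heavy.
Fleet B against (Max, Max): payoffs 12, 14 → best response Heavy.
Fleet C against (Heavy, Moderate): payoffs 2, 9, 14 → best response Max.
Fleet C against (Heavy, Heavy): payoffs 8, 17, 6 → best response Heavy.
Fleet C against (Max, Moderate): payoffs 12, 10, 8 → best response Moderate.
Fleet C against (Max, Heavy): payoffs 11, 7, 14 → best response Max.
Mutual best responses: (Heavy, Heavy, Heavy).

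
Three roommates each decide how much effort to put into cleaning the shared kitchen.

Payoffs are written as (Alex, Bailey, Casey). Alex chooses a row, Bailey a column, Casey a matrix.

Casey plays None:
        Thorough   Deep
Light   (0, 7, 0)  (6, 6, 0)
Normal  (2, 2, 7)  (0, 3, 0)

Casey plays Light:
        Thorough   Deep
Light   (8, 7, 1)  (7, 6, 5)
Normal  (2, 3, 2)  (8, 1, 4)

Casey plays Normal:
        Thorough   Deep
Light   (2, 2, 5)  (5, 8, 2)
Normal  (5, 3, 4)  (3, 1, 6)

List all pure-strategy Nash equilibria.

Alex against (Thorough, None): payoffs 0, 2 → best response Normal.
Alex against (Thorough, Light): payoffs 8, 2 → best response Light.
Alex against (Thorough, Normal): payoffs 2, 5 → best response Normal.
Alex against (Deep, None): payoffs 6, 0 → best response Light.
Alex against (Deep, Light): payoffs 7, 8 → best response Normal.
Alex against (Deep, Normal): payoffs 5, 3 → best response Light.
Bailey against (Light, None): payoffs 7, 6 → best response Thorough.
Bailey against (Light, Light): payoffs 7, 6 → best response Thorough.
Bailey against (Light, Normal): payoffs 2, 8 → best response Deep.
Bailey against (Normal, None): payoffs 2, 3 → best response Deep.
Bailey against (Normal, Light): payoffs 3, 1 → best response Thorough.
Bailey against (Normal, Normal): payoffs 3, 1 → best response Thorough.
Casey against (Light, Thorough): payoffs 0, 1, 5 → best response Normal.
Casey against (Light, Deep): payoffs 0, 5, 2 → best response Light.
Casey against (Normal, Thorough): payoffs 7, 2, 4 → best response None.
Casey against (Normal, Deep): payoffs 0, 4, 6 → best response Normal.
No profile is a mutual best response for all players.

No pure-strategy Nash equilibrium.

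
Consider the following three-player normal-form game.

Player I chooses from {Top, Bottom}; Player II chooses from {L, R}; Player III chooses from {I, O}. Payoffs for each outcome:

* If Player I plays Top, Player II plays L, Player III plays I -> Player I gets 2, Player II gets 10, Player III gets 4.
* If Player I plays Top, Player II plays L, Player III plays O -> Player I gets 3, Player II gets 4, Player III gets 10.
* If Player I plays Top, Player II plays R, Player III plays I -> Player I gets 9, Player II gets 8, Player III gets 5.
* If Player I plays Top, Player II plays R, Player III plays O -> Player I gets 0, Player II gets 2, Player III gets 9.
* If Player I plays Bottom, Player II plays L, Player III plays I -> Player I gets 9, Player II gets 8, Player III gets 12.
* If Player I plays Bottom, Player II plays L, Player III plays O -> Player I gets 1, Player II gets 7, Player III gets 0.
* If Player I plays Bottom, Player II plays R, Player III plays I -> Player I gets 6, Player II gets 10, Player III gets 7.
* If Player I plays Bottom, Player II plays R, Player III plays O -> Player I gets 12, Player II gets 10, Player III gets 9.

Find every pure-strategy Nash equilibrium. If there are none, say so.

(Top, L, O), (Bottom, R, O)

(Top, L, I): Player I can switch to Bottom (2 → 9). Not NE.
(Top, L, O): Player I gets 3, best alternative 1; Player II gets 4, best alternative 2; Player III gets 10, best alternative 4. No profitable deviation — NE.
(Top, R, I): Player II can switch to L (8 → 10). Not NE.
(Top, R, O): Player I can switch to Bottom (0 → 12). Not NE.
(Bottom, L, I): Player II can switch to R (8 → 10). Not NE.
(Bottom, L, O): Player I can switch to Top (1 → 3). Not NE.
(Bottom, R, I): Player I can switch to Top (6 → 9). Not NE.
(Bottom, R, O): Player I gets 12, best alternative 0; Player II gets 10, best alternative 7; Player III gets 9, best alternative 7. No profitable deviation — NE.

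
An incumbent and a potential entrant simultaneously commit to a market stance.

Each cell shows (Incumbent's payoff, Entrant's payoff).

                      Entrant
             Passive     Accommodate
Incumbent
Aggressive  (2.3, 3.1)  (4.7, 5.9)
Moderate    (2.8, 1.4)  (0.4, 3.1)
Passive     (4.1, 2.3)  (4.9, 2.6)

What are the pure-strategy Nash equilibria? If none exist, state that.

Incumbent against Passive: payoffs 2.3, 2.8, 4.1 → best response Passive.
Incumbent against Accommodate: payoffs 4.7, 0.4, 4.9 → best response Passive.
Entrant against Aggressive: payoffs 3.1, 5.9 → best response Accommodate.
Entrant against Moderate: payoffs 1.4, 3.1 → best response Accommodate.
Entrant against Passive: payoffs 2.3, 2.6 → best response Accommodate.
Mutual best responses: (Passive, Accommodate).

The unique pure-strategy Nash equilibrium is (Passive, Accommodate).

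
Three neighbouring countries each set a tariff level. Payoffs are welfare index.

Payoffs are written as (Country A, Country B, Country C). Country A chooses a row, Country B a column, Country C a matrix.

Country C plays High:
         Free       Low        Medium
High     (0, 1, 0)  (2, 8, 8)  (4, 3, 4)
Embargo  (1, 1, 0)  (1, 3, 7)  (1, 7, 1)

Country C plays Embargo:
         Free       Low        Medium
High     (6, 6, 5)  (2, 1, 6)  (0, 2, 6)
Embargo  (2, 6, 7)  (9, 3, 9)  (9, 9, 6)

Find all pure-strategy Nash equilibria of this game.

The pure Nash equilibria are (High, Free, Embargo), (High, Low, High), (Embargo, Medium, Embargo).

Mark each player's best response to every combination of opponents' strategies; a profile where every player is best-responding is a pure Nash equilibrium.
Country A against (Free, High): payoffs 0, 1 → best response Embargo.
Country A against (Free, Embargo): payoffs 6, 2 → best response High.
Country A against (Low, High): payoffs 2, 1 → best response High.
Country A against (Low, Embargo): payoffs 2, 9 → best response Embargo.
Country A against (Medium, High): payoffs 4, 1 → best response High.
Country A against (Medium, Embargo): payoffs 0, 9 → best response Embargo.
Country B against (High, High): payoffs 1, 8, 3 → best response Low.
Country B against (High, Embargo): payoffs 6, 1, 2 → best response Free.
Country B against (Embargo, High): payoffs 1, 3, 7 → best response Medium.
Country B against (Embargo, Embargo): payoffs 6, 3, 9 → best response Medium.
Country C against (High, Free): payoffs 0, 5 → best response Embargo.
Country C against (High, Low): payoffs 8, 6 → best response High.
Country C against (High, Medium): payoffs 4, 6 → best response Embargo.
Country C against (Embargo, Free): payoffs 0, 7 → best response Embargo.
Country C against (Embargo, Low): payoffs 7, 9 → best response Embargo.
Country C against (Embargo, Medium): payoffs 1, 6 → best response Embargo.
Mutual best responses: (High, Free, Embargo); (High, Low, High); (Embargo, Medium, Embargo).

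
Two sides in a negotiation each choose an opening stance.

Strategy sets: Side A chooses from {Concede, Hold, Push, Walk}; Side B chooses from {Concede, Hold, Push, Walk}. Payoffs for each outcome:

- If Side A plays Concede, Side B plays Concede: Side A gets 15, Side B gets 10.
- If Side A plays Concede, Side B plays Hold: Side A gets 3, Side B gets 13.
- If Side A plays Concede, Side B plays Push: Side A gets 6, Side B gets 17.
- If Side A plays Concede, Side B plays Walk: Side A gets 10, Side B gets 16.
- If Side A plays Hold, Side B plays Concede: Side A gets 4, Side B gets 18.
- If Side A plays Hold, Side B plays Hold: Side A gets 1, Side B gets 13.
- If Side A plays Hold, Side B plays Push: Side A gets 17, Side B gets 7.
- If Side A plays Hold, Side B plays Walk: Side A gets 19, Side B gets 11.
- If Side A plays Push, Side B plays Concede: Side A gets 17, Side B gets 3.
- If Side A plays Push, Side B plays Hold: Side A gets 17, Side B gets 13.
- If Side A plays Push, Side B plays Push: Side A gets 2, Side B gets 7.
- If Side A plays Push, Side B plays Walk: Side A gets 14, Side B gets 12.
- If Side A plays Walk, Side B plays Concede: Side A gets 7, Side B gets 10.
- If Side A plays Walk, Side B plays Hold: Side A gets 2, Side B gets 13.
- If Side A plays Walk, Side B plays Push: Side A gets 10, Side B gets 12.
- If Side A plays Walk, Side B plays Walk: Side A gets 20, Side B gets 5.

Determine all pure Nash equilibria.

(Concede, Concede): Side A can switch to Push (15 → 17). Not NE.
(Concede, Hold): Side A can switch to Push (3 → 17). Not NE.
(Concede, Push): Side A can switch to Hold (6 → 17). Not NE.
(Concede, Walk): Side A can switch to Hold (10 → 19). Not NE.
(Hold, Concede): Side A can switch to Concede (4 → 15). Not NE.
(Hold, Hold): Side A can switch to Concede (1 → 3). Not NE.
(Hold, Push): Side B can switch to Concede (7 → 18). Not NE.
(Hold, Walk): Side A can switch to Walk (19 → 20). Not NE.
(Push, Concede): Side B can switch to Hold (3 → 13). Not NE.
(Push, Hold): Side A gets 17, best alternative 3; Side B gets 13, best alternative 12. No profitable deviation — NE.
(Push, Push): Side A can switch to Concede (2 → 6). Not NE.
(Push, Walk): Side A can switch to Hold (14 → 19). Not NE.
(Walk, Concede): Side A can switch to Concede (7 → 15). Not NE.
(The remaining 3 profiles each have a profitable deviation by the same check.)

Pure NE: (Push, Hold)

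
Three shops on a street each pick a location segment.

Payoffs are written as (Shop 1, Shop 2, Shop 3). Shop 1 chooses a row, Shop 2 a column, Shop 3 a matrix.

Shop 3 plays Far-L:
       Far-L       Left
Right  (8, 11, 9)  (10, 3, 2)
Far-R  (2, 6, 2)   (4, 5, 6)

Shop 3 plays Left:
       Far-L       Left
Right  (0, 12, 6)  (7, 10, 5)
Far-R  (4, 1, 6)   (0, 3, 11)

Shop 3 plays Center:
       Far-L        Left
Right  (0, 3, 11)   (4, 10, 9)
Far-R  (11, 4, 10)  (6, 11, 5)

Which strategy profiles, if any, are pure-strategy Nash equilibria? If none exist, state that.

Check each profile: it is a Nash equilibrium iff no player can strictly gain by switching unilaterally.
(Right, Far-L, Far-L): Shop 3 can switch to Center (9 → 11). Not NE.
(Right, Far-L, Left): Shop 1 can switch to Far-R (0 → 4). Not NE.
(Right, Far-L, Center): Shop 1 can switch to Far-R (0 → 11). Not NE.
(Right, Left, Far-L): Shop 2 can switch to Far-L (3 → 11). Not NE.
(Right, Left, Left): Shop 2 can switch to Far-L (10 → 12). Not NE.
(Right, Left, Center): Shop 1 can switch to Far-R (4 → 6). Not NE.
(Far-R, Far-L, Far-L): Shop 1 can switch to Right (2 → 8). Not NE.
(Far-R, Far-L, Left): Shop 2 can switch to Left (1 → 3). Not NE.
(The remaining 4 profiles each have a profitable deviation by the same check.)

There is no pure-strategy Nash equilibrium.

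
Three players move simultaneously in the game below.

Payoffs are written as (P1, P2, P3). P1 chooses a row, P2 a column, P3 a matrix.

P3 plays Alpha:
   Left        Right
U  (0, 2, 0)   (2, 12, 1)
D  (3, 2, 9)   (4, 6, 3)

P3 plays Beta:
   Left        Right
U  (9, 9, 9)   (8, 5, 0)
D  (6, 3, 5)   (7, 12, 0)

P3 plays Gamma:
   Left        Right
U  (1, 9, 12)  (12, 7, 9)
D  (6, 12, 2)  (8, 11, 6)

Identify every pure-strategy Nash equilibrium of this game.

P1 against (Left, Alpha): payoffs 0, 3 → best response D.
P1 against (Left, Beta): payoffs 9, 6 → best response U.
P1 against (Left, Gamma): payoffs 1, 6 → best response D.
P1 against (Right, Alpha): payoffs 2, 4 → best response D.
P1 against (Right, Beta): payoffs 8, 7 → best response U.
P1 against (Right, Gamma): payoffs 12, 8 → best response U.
P2 against (U, Alpha): payoffs 2, 12 → best response Right.
P2 against (U, Beta): payoffs 9, 5 → best response Left.
P2 against (U, Gamma): payoffs 9, 7 → best response Left.
P2 against (D, Alpha): payoffs 2, 6 → best response Right.
P2 against (D, Beta): payoffs 3, 12 → best response Right.
P2 against (D, Gamma): payoffs 12, 11 → best response Left.
P3 against (U, Left): payoffs 0, 9, 12 → best response Gamma.
P3 against (U, Right): payoffs 1, 0, 9 → best response Gamma.
P3 against (D, Left): payoffs 9, 5, 2 → best response Alpha.
P3 against (D, Right): payoffs 3, 0, 6 → best response Gamma.
No profile is a mutual best response for all players.

This game has no pure Nash equilibrium.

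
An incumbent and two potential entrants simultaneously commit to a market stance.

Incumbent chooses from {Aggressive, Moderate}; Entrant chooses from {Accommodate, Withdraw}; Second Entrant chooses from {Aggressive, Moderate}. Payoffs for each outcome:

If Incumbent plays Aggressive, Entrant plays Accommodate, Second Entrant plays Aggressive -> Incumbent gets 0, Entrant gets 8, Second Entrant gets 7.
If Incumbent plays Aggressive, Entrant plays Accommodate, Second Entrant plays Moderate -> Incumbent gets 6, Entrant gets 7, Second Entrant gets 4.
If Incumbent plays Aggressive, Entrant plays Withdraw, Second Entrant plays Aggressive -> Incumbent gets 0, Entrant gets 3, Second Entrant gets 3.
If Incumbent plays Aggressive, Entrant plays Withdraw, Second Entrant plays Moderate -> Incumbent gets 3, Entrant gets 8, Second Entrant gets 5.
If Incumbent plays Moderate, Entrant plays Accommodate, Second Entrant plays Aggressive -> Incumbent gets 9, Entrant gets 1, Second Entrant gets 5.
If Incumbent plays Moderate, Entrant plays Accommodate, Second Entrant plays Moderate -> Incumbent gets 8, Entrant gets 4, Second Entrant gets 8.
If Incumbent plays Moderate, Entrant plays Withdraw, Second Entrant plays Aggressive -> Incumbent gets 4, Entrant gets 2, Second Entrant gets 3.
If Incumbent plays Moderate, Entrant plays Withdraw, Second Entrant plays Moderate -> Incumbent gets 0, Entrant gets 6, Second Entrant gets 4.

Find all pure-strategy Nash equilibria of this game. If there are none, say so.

The unique pure-strategy Nash equilibrium is (Aggressive, Withdraw, Moderate).

(Aggressive, Accommodate, Aggressive): Incumbent can switch to Moderate (0 → 9). Not NE.
(Aggressive, Accommodate, Moderate): Incumbent can switch to Moderate (6 → 8). Not NE.
(Aggressive, Withdraw, Aggressive): Incumbent can switch to Moderate (0 → 4). Not NE.
(Aggressive, Withdraw, Moderate): Incumbent gets 3, best alternative 0; Entrant gets 8, best alternative 7; Second Entrant gets 5, best alternative 3. No profitable deviation — NE.
(Moderate, Accommodate, Aggressive): Entrant can switch to Withdraw (1 → 2). Not NE.
(Moderate, Accommodate, Moderate): Entrant can switch to Withdraw (4 → 6). Not NE.
(Moderate, Withdraw, Aggressive): Second Entrant can switch to Moderate (3 → 4). Not NE.
(Moderate, Withdraw, Moderate): Incumbent can switch to Aggressive (0 → 3). Not NE.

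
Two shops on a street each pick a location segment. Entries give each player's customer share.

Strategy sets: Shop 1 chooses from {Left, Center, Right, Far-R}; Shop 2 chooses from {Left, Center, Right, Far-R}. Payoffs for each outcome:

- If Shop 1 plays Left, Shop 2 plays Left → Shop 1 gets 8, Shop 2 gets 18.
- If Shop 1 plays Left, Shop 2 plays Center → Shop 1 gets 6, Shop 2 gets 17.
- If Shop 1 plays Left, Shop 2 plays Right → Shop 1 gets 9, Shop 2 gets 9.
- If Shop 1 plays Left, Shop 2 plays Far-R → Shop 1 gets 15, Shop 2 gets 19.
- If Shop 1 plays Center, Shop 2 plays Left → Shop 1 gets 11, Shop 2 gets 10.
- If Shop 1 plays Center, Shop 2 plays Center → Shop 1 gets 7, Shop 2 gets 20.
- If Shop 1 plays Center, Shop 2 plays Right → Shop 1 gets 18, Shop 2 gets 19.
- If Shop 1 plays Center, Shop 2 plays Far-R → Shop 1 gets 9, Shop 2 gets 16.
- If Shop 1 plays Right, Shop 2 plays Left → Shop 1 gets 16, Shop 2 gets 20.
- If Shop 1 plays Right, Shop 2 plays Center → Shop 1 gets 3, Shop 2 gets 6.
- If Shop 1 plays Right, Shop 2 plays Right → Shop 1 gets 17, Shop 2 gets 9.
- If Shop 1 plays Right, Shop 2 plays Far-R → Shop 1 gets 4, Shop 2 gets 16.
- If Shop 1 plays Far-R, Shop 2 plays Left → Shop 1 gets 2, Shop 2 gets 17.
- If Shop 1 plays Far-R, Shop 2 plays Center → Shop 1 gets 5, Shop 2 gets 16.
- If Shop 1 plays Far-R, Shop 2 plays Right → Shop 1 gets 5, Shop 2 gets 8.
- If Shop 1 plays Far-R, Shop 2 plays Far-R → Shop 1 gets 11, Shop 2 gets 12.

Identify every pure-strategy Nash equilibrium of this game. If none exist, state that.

Shop 1 against Left: payoffs 8, 11, 16, 2 → best response Right.
Shop 1 against Center: payoffs 6, 7, 3, 5 → best response Center.
Shop 1 against Right: payoffs 9, 18, 17, 5 → best response Center.
Shop 1 against Far-R: payoffs 15, 9, 4, 11 → best response Left.
Shop 2 against Left: payoffs 18, 17, 9, 19 → best response Far-R.
Shop 2 against Center: payoffs 10, 20, 19, 16 → best response Center.
Shop 2 against Right: payoffs 20, 6, 9, 16 → best response Left.
Shop 2 against Far-R: payoffs 17, 16, 8, 12 → best response Left.
Mutual best responses: (Left, Far-R); (Center, Center); (Right, Left).

Pure-strategy Nash equilibria: (Left, Far-R), (Center, Center), (Right, Left)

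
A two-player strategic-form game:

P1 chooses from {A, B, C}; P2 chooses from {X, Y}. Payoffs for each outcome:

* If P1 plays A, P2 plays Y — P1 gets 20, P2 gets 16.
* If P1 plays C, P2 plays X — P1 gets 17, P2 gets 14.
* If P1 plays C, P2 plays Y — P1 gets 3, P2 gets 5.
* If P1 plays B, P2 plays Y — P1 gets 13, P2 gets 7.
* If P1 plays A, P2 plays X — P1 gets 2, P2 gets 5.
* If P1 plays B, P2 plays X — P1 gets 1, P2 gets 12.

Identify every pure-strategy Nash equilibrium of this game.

P1 against X: payoffs 2, 1, 17 → best response C.
P1 against Y: payoffs 20, 13, 3 → best response A.
P2 against A: payoffs 5, 16 → best response Y.
P2 against B: payoffs 12, 7 → best response X.
P2 against C: payoffs 14, 5 → best response X.
Mutual best responses: (A, Y); (C, X).

Pure-strategy Nash equilibria: (A, Y) and (C, X)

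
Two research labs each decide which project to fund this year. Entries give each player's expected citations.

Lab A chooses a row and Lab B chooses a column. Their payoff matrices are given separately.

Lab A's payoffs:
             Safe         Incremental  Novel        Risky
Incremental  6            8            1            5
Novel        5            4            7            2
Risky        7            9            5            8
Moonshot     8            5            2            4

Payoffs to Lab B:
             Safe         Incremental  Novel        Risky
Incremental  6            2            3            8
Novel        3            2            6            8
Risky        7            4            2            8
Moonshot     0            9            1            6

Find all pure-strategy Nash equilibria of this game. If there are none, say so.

Check each profile: it is a Nash equilibrium iff no player can strictly gain by switching unilaterally.
(Incremental, Safe): Lab A can switch to Risky (6 → 7). Not NE.
(Incremental, Incremental): Lab A can switch to Risky (8 → 9). Not NE.
(Incremental, Novel): Lab A can switch to Novel (1 → 7). Not NE.
(Incremental, Risky): Lab A can switch to Risky (5 → 8). Not NE.
(Novel, Safe): Lab A can switch to Incremental (5 → 6). Not NE.
(Novel, Incremental): Lab A can switch to Incremental (4 → 8). Not NE.
(Novel, Novel): Lab B can switch to Risky (6 → 8). Not NE.
(Novel, Risky): Lab A can switch to Incremental (2 → 5). Not NE.
(Risky, Safe): Lab A can switch to Moonshot (7 → 8). Not NE.
(Risky, Incremental): Lab B can switch to Safe (4 → 7). Not NE.
(Risky, Risky): Lab A gets 8, best alternative 5; Lab B gets 8, best alternative 7. No profitable deviation — NE.
(The remaining 5 profiles each have a profitable deviation by the same check.)

Pure NE: (Risky, Risky)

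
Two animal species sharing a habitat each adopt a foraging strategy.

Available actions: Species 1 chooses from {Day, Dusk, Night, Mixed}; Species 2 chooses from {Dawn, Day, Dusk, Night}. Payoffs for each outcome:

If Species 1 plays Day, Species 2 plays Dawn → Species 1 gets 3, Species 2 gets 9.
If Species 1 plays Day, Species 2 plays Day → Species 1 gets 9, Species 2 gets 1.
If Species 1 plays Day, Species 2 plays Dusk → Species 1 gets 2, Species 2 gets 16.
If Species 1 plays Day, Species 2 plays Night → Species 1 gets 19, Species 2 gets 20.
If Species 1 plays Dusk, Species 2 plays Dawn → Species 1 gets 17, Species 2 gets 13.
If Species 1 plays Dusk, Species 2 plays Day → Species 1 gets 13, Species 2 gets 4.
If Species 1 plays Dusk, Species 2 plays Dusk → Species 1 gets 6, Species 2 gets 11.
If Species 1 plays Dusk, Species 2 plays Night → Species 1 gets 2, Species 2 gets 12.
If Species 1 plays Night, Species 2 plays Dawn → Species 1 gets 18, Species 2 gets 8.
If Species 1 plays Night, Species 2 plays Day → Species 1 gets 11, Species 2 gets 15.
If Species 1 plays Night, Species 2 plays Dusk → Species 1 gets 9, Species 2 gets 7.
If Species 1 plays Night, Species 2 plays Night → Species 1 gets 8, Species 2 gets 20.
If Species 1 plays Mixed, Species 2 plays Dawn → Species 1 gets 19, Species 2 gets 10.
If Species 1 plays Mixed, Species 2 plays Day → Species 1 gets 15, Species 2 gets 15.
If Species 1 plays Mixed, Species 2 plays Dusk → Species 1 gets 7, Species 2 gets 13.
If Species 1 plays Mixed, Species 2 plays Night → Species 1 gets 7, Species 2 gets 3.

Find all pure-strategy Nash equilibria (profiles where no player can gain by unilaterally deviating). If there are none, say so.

Pure-strategy Nash equilibria: (Day, Night), (Mixed, Day)

For each player, find the best response to each opponent profile; mutual best responses are the pure NE.
Species 1 against Dawn: payoffs 3, 17, 18, 19 → best response Mixed.
Species 1 against Day: payoffs 9, 13, 11, 15 → best response Mixed.
Species 1 against Dusk: payoffs 2, 6, 9, 7 → best response Night.
Species 1 against Night: payoffs 19, 2, 8, 7 → best response Day.
Species 2 against Day: payoffs 9, 1, 16, 20 → best response Night.
Species 2 against Dusk: payoffs 13, 4, 11, 12 → best response Dawn.
Species 2 against Night: payoffs 8, 15, 7, 20 → best response Night.
Species 2 against Mixed: payoffs 10, 15, 13, 3 → best response Day.
Mutual best responses: (Day, Night); (Mixed, Day).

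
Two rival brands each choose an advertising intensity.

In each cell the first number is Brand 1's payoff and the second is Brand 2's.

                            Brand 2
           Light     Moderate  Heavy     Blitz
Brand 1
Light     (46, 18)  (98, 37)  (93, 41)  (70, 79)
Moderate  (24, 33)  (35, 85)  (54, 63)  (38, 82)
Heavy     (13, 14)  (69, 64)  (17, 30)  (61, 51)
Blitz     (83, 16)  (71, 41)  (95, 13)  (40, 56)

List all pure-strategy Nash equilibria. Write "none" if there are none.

Brand 1 against Light: payoffs 46, 24, 13, 83 → best response Blitz.
Brand 1 against Moderate: payoffs 98, 35, 69, 71 → best response Light.
Brand 1 against Heavy: payoffs 93, 54, 17, 95 → best response Blitz.
Brand 1 against Blitz: payoffs 70, 38, 61, 40 → best response Light.
Brand 2 against Light: payoffs 18, 37, 41, 79 → best response Blitz.
Brand 2 against Moderate: payoffs 33, 85, 63, 82 → best response Moderate.
Brand 2 against Heavy: payoffs 14, 64, 30, 51 → best response Moderate.
Brand 2 against Blitz: payoffs 16, 41, 13, 56 → best response Blitz.
Mutual best responses: (Light, Blitz).

(Light, Blitz)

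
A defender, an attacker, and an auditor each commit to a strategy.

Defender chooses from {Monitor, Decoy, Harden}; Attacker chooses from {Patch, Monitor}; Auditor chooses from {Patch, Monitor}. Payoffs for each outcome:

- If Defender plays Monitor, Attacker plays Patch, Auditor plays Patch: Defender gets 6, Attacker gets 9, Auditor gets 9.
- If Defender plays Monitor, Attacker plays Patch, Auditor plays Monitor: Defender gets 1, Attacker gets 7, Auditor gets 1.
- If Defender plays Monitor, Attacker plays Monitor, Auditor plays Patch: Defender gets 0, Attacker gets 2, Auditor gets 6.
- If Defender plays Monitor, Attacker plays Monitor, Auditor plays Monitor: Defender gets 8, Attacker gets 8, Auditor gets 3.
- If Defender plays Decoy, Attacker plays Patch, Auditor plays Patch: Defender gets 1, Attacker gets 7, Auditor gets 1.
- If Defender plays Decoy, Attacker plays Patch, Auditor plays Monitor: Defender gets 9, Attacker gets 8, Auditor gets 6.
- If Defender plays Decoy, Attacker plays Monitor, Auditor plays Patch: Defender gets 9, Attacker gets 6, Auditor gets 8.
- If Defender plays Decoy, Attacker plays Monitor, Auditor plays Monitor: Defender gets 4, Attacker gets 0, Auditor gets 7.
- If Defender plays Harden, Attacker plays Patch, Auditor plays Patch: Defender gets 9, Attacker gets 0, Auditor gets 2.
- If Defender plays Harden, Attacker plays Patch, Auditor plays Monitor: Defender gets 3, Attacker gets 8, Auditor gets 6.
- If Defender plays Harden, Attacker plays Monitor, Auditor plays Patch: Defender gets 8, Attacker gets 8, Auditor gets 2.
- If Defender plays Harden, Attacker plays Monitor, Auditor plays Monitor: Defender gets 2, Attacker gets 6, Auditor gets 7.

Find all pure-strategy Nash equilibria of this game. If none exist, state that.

(Monitor, Patch, Patch): Defender can switch to Harden (6 → 9). Not NE.
(Monitor, Patch, Monitor): Defender can switch to Decoy (1 → 9). Not NE.
(Monitor, Monitor, Patch): Defender can switch to Decoy (0 → 9). Not NE.
(Monitor, Monitor, Monitor): Auditor can switch to Patch (3 → 6). Not NE.
(Decoy, Patch, Patch): Defender can switch to Monitor (1 → 6). Not NE.
(Decoy, Patch, Monitor): Defender gets 9, best alternative 3; Attacker gets 8, best alternative 0; Auditor gets 6, best alternative 1. No profitable deviation — NE.
(Decoy, Monitor, Patch): Attacker can switch to Patch (6 → 7). Not NE.
(Decoy, Monitor, Monitor): Defender can switch to Monitor (4 → 8). Not NE.
(Harden, Patch, Patch): Attacker can switch to Monitor (0 → 8). Not NE.
(The remaining 3 profiles each have a profitable deviation by the same check.)

The unique pure-strategy Nash equilibrium is (Decoy, Patch, Monitor).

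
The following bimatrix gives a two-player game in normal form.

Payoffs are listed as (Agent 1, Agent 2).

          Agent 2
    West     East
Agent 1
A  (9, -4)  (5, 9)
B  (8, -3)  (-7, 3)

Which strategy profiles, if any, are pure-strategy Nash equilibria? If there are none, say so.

Pure NE: (A, East)

(A, West): Agent 2 can switch to East (-4 → 9). Not NE.
(A, East): Agent 1 gets 5, best alternative -7; Agent 2 gets 9, best alternative -4. No profitable deviation — NE.
(B, West): Agent 1 can switch to A (8 → 9). Not NE.
(B, East): Agent 1 can switch to A (-7 → 5). Not NE.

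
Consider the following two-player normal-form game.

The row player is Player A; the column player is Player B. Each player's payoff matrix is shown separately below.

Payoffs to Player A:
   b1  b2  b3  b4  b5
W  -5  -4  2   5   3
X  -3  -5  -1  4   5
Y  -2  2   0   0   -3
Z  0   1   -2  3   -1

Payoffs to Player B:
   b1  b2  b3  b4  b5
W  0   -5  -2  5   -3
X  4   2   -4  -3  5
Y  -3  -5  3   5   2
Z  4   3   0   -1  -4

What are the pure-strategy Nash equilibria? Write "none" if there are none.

Pure-strategy Nash equilibria: (W, b4) and (X, b5) and (Z, b1)

For each player, find the best response to each opponent profile; mutual best responses are the pure NE.
Player A against b1: payoffs -5, -3, -2, 0 → best response Z.
Player A against b2: payoffs -4, -5, 2, 1 → best response Y.
Player A against b3: payoffs 2, -1, 0, -2 → best response W.
Player A against b4: payoffs 5, 4, 0, 3 → best response W.
Player A against b5: payoffs 3, 5, -3, -1 → best response X.
Player B against W: payoffs 0, -5, -2, 5, -3 → best response b4.
Player B against X: payoffs 4, 2, -4, -3, 5 → best response b5.
Player B against Y: payoffs -3, -5, 3, 5, 2 → best response b4.
Player B against Z: payoffs 4, 3, 0, -1, -4 → best response b1.
Mutual best responses: (W, b4); (X, b5); (Z, b1).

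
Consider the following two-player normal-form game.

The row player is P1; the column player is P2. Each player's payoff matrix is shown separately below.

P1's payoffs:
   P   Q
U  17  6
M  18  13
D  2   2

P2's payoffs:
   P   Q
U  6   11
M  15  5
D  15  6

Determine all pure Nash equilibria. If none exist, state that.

(M, P)

(U, P): P1 can switch to M (17 → 18). Not NE.
(U, Q): P1 can switch to M (6 → 13). Not NE.
(M, P): P1 gets 18, best alternative 17; P2 gets 15, best alternative 5. No profitable deviation — NE.
(M, Q): P2 can switch to P (5 → 15). Not NE.
(D, P): P1 can switch to U (2 → 17). Not NE.
(D, Q): P1 can switch to U (2 → 6). Not NE.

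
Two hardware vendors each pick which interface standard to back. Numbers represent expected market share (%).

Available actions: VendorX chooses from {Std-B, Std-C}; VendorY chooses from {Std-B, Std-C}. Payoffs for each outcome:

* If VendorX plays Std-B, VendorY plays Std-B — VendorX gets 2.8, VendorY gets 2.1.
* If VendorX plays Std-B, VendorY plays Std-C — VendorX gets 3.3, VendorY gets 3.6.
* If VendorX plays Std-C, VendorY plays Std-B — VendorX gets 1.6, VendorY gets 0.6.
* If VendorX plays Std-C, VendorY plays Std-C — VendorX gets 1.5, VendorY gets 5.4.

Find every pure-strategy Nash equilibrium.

VendorX against Std-B: payoffs 2.8, 1.6 → best response Std-B.
VendorX against Std-C: payoffs 3.3, 1.5 → best response Std-B.
VendorY against Std-B: payoffs 2.1, 3.6 → best response Std-C.
VendorY against Std-C: payoffs 0.6, 5.4 → best response Std-C.
Mutual best responses: (Std-B, Std-C).

Pure NE: (Std-B, Std-C)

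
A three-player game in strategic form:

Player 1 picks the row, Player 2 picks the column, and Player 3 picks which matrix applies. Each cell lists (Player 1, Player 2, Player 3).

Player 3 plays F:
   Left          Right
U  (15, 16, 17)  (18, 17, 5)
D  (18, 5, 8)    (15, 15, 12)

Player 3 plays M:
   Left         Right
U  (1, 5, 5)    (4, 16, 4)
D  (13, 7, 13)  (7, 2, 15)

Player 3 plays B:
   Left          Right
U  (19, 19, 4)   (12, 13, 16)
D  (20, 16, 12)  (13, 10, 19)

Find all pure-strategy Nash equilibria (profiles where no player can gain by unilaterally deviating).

(U, Left, F): Player 1 can switch to D (15 → 18). Not NE.
(U, Left, M): Player 1 can switch to D (1 → 13). Not NE.
(U, Left, B): Player 1 can switch to D (19 → 20). Not NE.
(U, Right, F): Player 3 can switch to B (5 → 16). Not NE.
(U, Right, M): Player 1 can switch to D (4 → 7). Not NE.
(U, Right, B): Player 1 can switch to D (12 → 13). Not NE.
(D, Left, M): Player 1 gets 13, best alternative 1; Player 2 gets 7, best alternative 2; Player 3 gets 13, best alternative 12. No profitable deviation — NE.
(The remaining 5 profiles each have a profitable deviation by the same check.)

Pure NE: (D, Left, M)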